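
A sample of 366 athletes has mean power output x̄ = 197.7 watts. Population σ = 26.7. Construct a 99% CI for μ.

CI = x̄ ± z*(σ/√n) = 197.7 ± 2.576(26.7/√366) = 197.7 ± 3.6 = (194.1, 201.3)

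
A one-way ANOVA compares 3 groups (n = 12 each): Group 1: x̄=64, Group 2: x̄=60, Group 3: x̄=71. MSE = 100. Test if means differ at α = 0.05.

Grand mean = 65.0. SS_between = 744.0, MS_between = 372.0. F = 3.72, F_crit ≈ 3.285. Reject H₀.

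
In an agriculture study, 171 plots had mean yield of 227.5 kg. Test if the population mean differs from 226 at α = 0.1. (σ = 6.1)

z = (x̄ - μ₀)/(σ/√n) = (227.5 - 226)/(6.1/√171) = 3.216. Critical value: ±1.645. Since |3.216| > 1.645, Reject H₀.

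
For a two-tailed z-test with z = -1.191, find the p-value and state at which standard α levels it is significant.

p = 2·P(Z > |-1.191|) = 2·(1 - Φ(1.191)) ≈ 0.2337. Not significant at any standard level.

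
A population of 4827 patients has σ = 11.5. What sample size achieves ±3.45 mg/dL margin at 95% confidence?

Without FPC: n₀ = (1.96×11.5/3.45)² = 42.684. With FPC: n = n₀N/(n₀+N-1) = 42.3 → n = 43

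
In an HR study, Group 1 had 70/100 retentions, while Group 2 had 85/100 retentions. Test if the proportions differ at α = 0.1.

p̂₁ = 0.7, p̂₂ = 0.85, pooled p̂ = 0.775. z = -2.54. Critical: ±1.645. Reject H₀.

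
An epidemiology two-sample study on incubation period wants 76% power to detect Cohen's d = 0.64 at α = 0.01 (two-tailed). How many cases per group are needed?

z_{α/2} = 2.576, z_β = Φ⁻¹(0.76) = 0.706. For medium effect (d = 0.64): n per group = 2(z_{α/2} + z_β)²/d² = 2(2.576 + 0.706)²/0.64² = 52.6 → 53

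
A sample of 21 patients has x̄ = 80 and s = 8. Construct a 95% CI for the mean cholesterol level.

CI = x̄ ± t*(s/√n) = 80 ± 2.086(8/√21) = (76.36, 83.64)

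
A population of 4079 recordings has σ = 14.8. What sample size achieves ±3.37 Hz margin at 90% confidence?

Without FPC: n₀ = (1.645×14.8/3.37)² = 52.191. With FPC: n = n₀N/(n₀+N-1) = 51.5 → n = 52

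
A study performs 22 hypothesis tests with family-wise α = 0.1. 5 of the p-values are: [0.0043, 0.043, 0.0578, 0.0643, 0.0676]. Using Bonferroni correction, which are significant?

Bonferroni α = 0.1/22 = 0.00455. Significant p-values: [0.0043]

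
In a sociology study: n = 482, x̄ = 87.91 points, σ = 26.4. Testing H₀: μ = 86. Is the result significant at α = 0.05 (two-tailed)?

z = (87.91 - 86)/(26.4/√482) = 1.588. Since |z| ≤ 1.96, not significant at α = 0.05.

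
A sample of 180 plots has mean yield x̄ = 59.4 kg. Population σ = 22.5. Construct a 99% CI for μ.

CI = x̄ ± z*(σ/√n) = 59.4 ± 2.576(22.5/√180) = 59.4 ± 4.32 = (55.08, 63.72)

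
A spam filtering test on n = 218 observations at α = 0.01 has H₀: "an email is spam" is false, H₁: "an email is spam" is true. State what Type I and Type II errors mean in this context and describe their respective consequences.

Type I (false positive): concluding that an email is spam when it is not — a legitimate email is sent to the spam folder and the user misses it. Type II (false negative): failing to conclude that an email is spam when it is — a spam email lands in the inbox. Which is costlier depends on domain priorities and is a judgement call rather than a statistical fact.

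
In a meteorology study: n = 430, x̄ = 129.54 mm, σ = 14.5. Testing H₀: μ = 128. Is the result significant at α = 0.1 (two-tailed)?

z = (129.54 - 128)/(14.5/√430) = 2.202. Since |z| > 1.645, significant at α = 0.1.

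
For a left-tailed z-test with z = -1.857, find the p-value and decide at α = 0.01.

p = P(Z < -1.857) = Φ(-1.857) ≈ 0.0317. Since p ≥ 0.01, fail to reject H₀ (not significant) at α = 0.01.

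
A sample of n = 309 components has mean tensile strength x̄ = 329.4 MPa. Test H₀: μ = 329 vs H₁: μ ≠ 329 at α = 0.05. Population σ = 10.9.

z = (x̄ - μ₀)/(σ/√n) = (329.4 - 329)/(10.9/√309) = 0.645. Critical value: ±1.96. Since |0.645| ≤ 1.96, Fail to reject H₀.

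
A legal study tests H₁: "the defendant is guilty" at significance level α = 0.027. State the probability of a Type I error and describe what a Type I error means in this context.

P(Type I error) = α = 0.027. A Type I error is rejecting H₀ when H₀ is actually true (false positive) — here, concluding that the defendant is guilty when in fact this is not the case. Consequence: convicting an innocent person.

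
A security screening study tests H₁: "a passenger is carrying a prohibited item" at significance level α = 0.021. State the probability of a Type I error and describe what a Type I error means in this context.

P(Type I error) = α = 0.021. A Type I error is rejecting H₀ when H₀ is actually true (false positive) — here, concluding that a passenger is carrying a prohibited item when in fact this is not the case. Consequence: detaining an innocent passenger — delay and inconvenience.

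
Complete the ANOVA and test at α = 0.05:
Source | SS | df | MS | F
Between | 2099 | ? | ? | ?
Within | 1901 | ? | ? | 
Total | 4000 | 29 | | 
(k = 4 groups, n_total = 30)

df_between = 3, df_within = 26. MS_between = 699.67, MS_within = 73.12. F = 9.569, F_crit ≈ 2.975. Reject H₀.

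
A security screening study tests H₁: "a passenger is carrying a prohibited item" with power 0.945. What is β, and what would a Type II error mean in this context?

β = 1 - power = 1 - 0.945 = 0.055. A Type II error is failing to reject H₀ when H₀ is false (false negative) — here, failing to conclude that a passenger is carrying a prohibited item when in fact it is true. Consequence: letting a prohibited item through — security breach.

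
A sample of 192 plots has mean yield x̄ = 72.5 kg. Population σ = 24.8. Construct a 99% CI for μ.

CI = x̄ ± z*(σ/√n) = 72.5 ± 2.576(24.8/√192) = 72.5 ± 4.61 = (67.89, 77.11)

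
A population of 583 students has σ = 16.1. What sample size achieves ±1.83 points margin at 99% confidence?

Without FPC: n₀ = (2.576×16.1/1.83)² = 513.619. With FPC: n = n₀N/(n₀+N-1) = 273.3 → n = 274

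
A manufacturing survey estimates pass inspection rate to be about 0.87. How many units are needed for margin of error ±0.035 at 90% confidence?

n = z²p(1-p)/E² = 1.645²×0.87×0.13/0.035² = 249.8 → n = 250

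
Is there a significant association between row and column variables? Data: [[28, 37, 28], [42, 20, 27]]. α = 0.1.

χ² = 7.804. df = 2, critical = 4.605. Reject H₀. Variables are dependent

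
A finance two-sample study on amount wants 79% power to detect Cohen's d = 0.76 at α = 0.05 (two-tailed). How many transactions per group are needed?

z_{α/2} = 1.96, z_β = Φ⁻¹(0.79) = 0.806. For medium effect (d = 0.76): n per group = 2(z_{α/2} + z_β)²/d² = 2(1.96 + 0.806)²/0.76² = 26.5 → 27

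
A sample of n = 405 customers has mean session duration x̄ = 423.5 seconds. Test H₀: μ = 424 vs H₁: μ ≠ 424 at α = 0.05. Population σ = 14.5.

z = (x̄ - μ₀)/(σ/√n) = (423.5 - 424)/(14.5/√405) = -0.694. Critical value: ±1.96. Since |-0.694| ≤ 1.96, Fail to reject H₀.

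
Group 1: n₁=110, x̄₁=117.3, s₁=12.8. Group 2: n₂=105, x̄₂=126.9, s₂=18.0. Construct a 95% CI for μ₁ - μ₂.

Difference = -9.6. SE = √(12.8²/110 + 18.0²/105) = 2.139. CI = (-13.79, -5.41)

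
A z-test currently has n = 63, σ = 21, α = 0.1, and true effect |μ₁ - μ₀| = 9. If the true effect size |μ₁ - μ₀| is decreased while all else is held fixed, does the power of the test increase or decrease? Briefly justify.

Power decreases: a smaller true effect decreases the non-centrality λ = |μ₁ - μ₀|/(σ/√n).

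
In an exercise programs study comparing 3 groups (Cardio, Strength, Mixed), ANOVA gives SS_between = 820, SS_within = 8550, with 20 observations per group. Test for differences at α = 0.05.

df_between = 2, df_within = 57. F = MS_between/MS_within = 410.0/150.0 = 2.733. F_crit ≈ 3.159. Fail to reject H₀.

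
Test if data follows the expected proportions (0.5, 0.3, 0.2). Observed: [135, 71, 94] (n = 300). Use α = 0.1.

Expected: [150.0, 90.0, 60.0]. χ² = 24.778. df = 2, critical = 4.605. Reject H₀.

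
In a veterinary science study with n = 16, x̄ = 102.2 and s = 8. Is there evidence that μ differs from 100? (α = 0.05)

t = (x̄ - μ₀)/(s/√n) = (102.2 - 100)/(8/√16) = 1.1. df = 15, critical t = ±2.131. Fail to reject H₀.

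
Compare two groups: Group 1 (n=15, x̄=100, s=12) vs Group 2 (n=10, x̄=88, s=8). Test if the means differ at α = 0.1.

Pooled sp = 10.62. t = 2.769, df = 23. Critical t = ±1.714. Reject H₀.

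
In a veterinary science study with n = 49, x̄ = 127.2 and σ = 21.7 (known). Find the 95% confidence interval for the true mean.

CI = x̄ ± z*(σ/√n) = 127.2 ± 1.96(21.7/√49) = 127.2 ± 6.08 = (121.12, 133.28)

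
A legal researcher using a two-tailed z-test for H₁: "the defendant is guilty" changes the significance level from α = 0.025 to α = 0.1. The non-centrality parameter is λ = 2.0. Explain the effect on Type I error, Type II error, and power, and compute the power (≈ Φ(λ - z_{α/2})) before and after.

Increasing α from 0.025 to 0.1:
• Type I error rate increases (α is the Type I rate by definition).
• Critical value moves from z_{α/2} = 2.241 to 1.645, so power = Φ(λ - z_{α/2}) goes from Φ(2.0 - 2.241) = 0.405 to Φ(2.0 - 1.645) = 0.639.
• Type II error rate β = 1 - power therefore decreases (0.595 → 0.361).
Appropriate when false negatives are costly — here, acquitting a guilty person.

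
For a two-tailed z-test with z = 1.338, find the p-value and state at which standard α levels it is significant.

p = 2·P(Z > |1.338|) = 2·(1 - Φ(1.338)) ≈ 0.1809. Not significant at any standard level.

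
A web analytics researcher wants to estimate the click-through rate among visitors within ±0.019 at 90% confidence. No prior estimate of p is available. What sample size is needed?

Conservative approach: use p = 0.5 (maximizes p(1-p) = 0.25). n = z²(0.25)/E² = 1.645²×0.25/0.019² = 1874.0 → n = 1874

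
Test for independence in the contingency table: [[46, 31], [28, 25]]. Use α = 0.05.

χ² = 0.611. df = 1, critical = 3.841. Fail to reject H₀. No evidence of dependence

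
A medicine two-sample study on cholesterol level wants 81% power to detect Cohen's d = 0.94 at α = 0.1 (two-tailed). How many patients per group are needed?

z_{α/2} = 1.645, z_β = Φ⁻¹(0.81) = 0.878. For large effect (d = 0.94): n per group = 2(z_{α/2} + z_β)²/d² = 2(1.645 + 0.878)²/0.94² = 14.4 → 15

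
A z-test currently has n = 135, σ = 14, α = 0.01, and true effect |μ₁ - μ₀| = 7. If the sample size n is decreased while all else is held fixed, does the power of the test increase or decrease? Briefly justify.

Power decreases: a smaller n inflates the standard error σ/√n, pulling the sampling distribution under H₁ back toward the critical value.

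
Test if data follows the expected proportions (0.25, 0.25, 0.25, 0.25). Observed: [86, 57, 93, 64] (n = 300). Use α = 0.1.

Expected: [75.0, 75.0, 75.0, 75.0]. χ² = 11.867. df = 3, critical = 6.251. Reject H₀.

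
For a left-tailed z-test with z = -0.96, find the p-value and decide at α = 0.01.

p = P(Z < -0.96) = Φ(-0.96) ≈ 0.1685. Since p ≥ 0.01, fail to reject H₀ (not significant) at α = 0.01.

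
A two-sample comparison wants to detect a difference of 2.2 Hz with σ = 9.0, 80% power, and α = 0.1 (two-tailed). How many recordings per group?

n per group = 2(z_α/2 + z_β)²σ²/d² = 2×(1.645 + 0.84)²×9.0²/2.2² = 206.7 → n = 207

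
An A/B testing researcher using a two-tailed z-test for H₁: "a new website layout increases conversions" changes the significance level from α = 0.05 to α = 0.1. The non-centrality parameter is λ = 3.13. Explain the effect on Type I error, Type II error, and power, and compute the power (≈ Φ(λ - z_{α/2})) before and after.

Increasing α from 0.05 to 0.1:
• Type I error rate increases (α is the Type I rate by definition).
• Critical value moves from z_{α/2} = 1.96 to 1.645, so power = Φ(λ - z_{α/2}) goes from Φ(3.13 - 1.96) = 0.879 to Φ(3.13 - 1.645) = 0.931.
• Type II error rate β = 1 - power therefore decreases (0.121 → 0.069).
Appropriate when false negatives are costly — here, discarding a layout that would have improved conversions — lost revenue.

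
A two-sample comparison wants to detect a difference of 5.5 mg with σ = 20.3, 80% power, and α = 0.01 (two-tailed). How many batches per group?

n per group = 2(z_α/2 + z_β)²σ²/d² = 2×(2.576 + 0.84)²×20.3²/5.5² = 317.9 → n = 318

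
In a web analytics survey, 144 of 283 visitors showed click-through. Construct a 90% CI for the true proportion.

p̂ = 0.509. CI = p̂ ± z*√(p̂(1-p̂)/n) = (0.46, 0.558)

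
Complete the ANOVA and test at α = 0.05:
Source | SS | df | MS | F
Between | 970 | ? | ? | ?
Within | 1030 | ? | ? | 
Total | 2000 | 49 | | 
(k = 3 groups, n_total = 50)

df_between = 2, df_within = 47. MS_between = 485.0, MS_within = 21.91. F = 22.131, F_crit ≈ 3.195. Reject H₀.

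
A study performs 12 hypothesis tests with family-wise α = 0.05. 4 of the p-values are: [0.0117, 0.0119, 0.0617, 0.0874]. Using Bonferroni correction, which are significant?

Bonferroni α = 0.05/12 = 0.00417. None of the given p-values are significant.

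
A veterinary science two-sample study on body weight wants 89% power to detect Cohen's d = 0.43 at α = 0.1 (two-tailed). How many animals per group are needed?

z_{α/2} = 1.645, z_β = Φ⁻¹(0.89) = 1.227. For small effect (d = 0.43): n per group = 2(z_{α/2} + z_β)²/d² = 2(1.645 + 1.227)²/0.43² = 89.2 → 90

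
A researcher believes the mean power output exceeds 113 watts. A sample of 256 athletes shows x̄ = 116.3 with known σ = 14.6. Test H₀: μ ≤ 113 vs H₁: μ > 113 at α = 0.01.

z = 3.616. Critical value: 2.33. Reject H₀.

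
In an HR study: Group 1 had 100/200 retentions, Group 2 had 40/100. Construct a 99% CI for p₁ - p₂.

p̂₁ = 0.5, p̂₂ = 0.4. Difference = 0.1. CI = (-0.056, 0.256)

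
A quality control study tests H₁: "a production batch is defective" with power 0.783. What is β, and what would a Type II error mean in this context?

β = 1 - power = 1 - 0.783 = 0.217. A Type II error is failing to reject H₀ when H₀ is false (false negative) — here, failing to conclude that a production batch is defective when in fact it is true. Consequence: shipping a defective batch — faulty products reach customers.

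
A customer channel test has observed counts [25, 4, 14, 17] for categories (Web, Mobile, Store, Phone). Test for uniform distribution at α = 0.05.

Expected = 15 each. χ² = Σ(O-E)²/E = 15.067. df = 3, critical value = 7.815. Reject H₀.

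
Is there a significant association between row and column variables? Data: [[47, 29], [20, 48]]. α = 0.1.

χ² = 15.171. df = 1, critical = 2.706. Reject H₀. Variables are dependent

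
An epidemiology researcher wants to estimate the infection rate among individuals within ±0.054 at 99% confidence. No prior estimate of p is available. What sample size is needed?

Conservative approach: use p = 0.5 (maximizes p(1-p) = 0.25). n = z²(0.25)/E² = 2.576²×0.25/0.054² = 568.9 → n = 569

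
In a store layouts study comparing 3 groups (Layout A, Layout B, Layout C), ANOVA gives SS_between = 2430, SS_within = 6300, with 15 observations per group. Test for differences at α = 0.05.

df_between = 2, df_within = 42. F = MS_between/MS_within = 1215.0/150.0 = 8.1. F_crit ≈ 3.22. Reject H₀. At least one mean differs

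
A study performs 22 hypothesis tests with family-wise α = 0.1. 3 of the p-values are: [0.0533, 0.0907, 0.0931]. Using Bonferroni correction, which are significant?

Bonferroni α = 0.1/22 = 0.00455. None of the given p-values are significant.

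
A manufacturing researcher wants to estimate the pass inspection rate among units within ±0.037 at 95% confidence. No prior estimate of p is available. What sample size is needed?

Conservative approach: use p = 0.5 (maximizes p(1-p) = 0.25). n = z²(0.25)/E² = 1.96²×0.25/0.037² = 701.5 → n = 702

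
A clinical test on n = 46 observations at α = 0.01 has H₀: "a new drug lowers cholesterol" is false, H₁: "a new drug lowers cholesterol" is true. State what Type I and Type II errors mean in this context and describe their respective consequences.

Type I (false positive): concluding that a new drug lowers cholesterol when it is not — approving an ineffective drug — patients take a useless medication and may skip effective alternatives. Type II (false negative): failing to conclude that a new drug lowers cholesterol when it is — shelving an effective drug — patients miss out on a treatment that would have helped. Which is costlier depends on domain priorities and is a judgement call rather than a statistical fact.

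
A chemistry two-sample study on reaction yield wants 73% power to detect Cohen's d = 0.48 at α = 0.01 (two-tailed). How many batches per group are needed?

z_{α/2} = 2.576, z_β = Φ⁻¹(0.73) = 0.613. For small effect (d = 0.48): n per group = 2(z_{α/2} + z_β)²/d² = 2(2.576 + 0.613)²/0.48² = 88.3 → 89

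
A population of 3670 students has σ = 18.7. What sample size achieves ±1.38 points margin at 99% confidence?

Without FPC: n₀ = (2.576×18.7/1.38)² = 1218.475. With FPC: n = n₀N/(n₀+N-1) = 915.0 → n = 915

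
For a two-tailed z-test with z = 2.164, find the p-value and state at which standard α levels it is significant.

p = 2·P(Z > |2.164|) = 2·(1 - Φ(2.164)) ≈ 0.0305. Significant at α = 0.1; Significant at α = 0.05.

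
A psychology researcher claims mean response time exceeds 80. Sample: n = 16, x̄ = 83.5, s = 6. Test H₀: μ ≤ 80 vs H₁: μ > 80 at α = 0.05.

t = (83.5 - 80)/(6/√16) = 2.333, df = 15. Critical t = 1.753. Reject H₀.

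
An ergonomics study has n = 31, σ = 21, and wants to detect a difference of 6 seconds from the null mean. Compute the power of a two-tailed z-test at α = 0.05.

SE = σ/√n = 21/√31 = 3.772. Non-centrality λ = d/SE = 6/3.772 = 1.591. Power ≈ Φ(λ - z_{α/2}) = Φ(1.591 - 1.96) = Φ(-0.369) = 0.356.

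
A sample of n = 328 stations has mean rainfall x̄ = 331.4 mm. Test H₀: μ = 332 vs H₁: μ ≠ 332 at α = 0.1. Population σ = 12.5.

z = (x̄ - μ₀)/(σ/√n) = (331.4 - 332)/(12.5/√328) = -0.869. Critical value: ±1.645. Since |-0.869| ≤ 1.645, Fail to reject H₀.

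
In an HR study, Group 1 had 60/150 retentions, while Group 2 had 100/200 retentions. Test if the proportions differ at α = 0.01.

p̂₁ = 0.4, p̂₂ = 0.5, pooled p̂ = 0.457. z = -1.858. Critical: ±2.576. Fail to reject H₀.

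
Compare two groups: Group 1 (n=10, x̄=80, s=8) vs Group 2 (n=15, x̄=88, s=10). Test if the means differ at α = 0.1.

Pooled sp = 9.27. t = -2.114, df = 23. Critical t = ±1.714. Reject H₀.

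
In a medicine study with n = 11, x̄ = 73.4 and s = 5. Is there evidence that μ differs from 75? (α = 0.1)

t = (x̄ - μ₀)/(s/√n) = (73.4 - 75)/(5/√11) = -1.061. df = 10, critical t = ±1.812. Fail to reject H₀.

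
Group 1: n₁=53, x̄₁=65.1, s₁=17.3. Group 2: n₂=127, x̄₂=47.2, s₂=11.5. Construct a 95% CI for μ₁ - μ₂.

Difference = 17.9. SE = √(17.3²/53 + 11.5²/127) = 2.586. CI = (12.83, 22.97)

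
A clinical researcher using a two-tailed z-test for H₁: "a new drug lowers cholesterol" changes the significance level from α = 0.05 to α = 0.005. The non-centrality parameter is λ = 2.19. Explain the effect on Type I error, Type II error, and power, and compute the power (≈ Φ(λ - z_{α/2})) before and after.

Decreasing α from 0.05 to 0.005:
• Type I error rate decreases (α is the Type I rate by definition).
• Critical value moves from z_{α/2} = 1.96 to 2.807, so power = Φ(λ - z_{α/2}) goes from Φ(2.19 - 1.96) = 0.591 to Φ(2.19 - 2.807) = 0.269.
• Type II error rate β = 1 - power therefore increases (0.409 → 0.731).
Appropriate when false positives are costly — here, approving an ineffective drug — patients take a useless medication and may skip effective alternatives.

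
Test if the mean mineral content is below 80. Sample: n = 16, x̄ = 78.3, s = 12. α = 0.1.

t = (78.3 - 80)/(12/√16) = -0.567, df = 15. Critical t = -1.341. Fail to reject H₀.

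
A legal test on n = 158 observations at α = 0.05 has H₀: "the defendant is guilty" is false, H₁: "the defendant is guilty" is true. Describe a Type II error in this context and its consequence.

Type II error: failing to reject H₀ when it is false — concluding that the defendant is guilty is not supported when in fact it is. Consequence: acquitting a guilty person.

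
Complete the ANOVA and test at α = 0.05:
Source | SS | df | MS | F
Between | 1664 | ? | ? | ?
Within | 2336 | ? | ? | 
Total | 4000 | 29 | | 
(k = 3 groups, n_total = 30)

df_between = 2, df_within = 27. MS_between = 832.0, MS_within = 86.52. F = 9.616, F_crit ≈ 3.354. Reject H₀.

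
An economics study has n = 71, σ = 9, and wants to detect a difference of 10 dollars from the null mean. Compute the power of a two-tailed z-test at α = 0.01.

SE = σ/√n = 9/√71 = 1.068. Non-centrality λ = d/SE = 10/1.068 = 9.362. Power ≈ Φ(λ - z_{α/2}) = Φ(9.362 - 2.576) = Φ(6.786) = 1.0.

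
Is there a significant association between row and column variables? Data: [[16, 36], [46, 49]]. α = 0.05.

χ² = 4.294. df = 1, critical = 3.841. Reject H₀. Variables are dependent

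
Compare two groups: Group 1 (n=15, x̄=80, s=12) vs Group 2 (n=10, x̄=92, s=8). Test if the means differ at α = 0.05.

Pooled sp = 10.62. t = -2.769, df = 23. Critical t = ±2.069. Reject H₀.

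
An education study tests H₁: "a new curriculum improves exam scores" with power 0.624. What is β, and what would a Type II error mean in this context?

β = 1 - power = 1 - 0.624 = 0.376. A Type II error is failing to reject H₀ when H₀ is false (false negative) — here, failing to conclude that a new curriculum improves exam scores when in fact it is true. Consequence: keeping the old curriculum when the new one would have helped students.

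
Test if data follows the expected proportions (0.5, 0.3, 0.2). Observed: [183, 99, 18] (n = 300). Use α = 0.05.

Expected: [150.0, 90.0, 60.0]. χ² = 37.56. df = 2, critical = 5.991. Reject H₀.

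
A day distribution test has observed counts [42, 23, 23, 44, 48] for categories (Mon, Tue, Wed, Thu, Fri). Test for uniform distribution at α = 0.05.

Expected = 36 each. χ² = Σ(O-E)²/E = 16.167. df = 4, critical value = 9.488. Reject H₀.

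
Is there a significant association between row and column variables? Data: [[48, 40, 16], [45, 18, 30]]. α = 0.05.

χ² = 12.126. df = 2, critical = 5.991. Reject H₀. Variables are dependent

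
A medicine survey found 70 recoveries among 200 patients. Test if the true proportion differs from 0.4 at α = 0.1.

p̂ = 0.35, p₀ = 0.4. z = (p̂ - p₀)/√(p₀(1-p₀)/n) = -1.443. Critical: ±1.645. Fail to reject H₀.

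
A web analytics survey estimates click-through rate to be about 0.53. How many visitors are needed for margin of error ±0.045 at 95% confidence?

n = z²p(1-p)/E² = 1.96²×0.53×0.47/0.045² = 472.6 → n = 473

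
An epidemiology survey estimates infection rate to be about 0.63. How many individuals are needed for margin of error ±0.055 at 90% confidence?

n = z²p(1-p)/E² = 1.645²×0.63×0.37/0.055² = 208.5 → n = 209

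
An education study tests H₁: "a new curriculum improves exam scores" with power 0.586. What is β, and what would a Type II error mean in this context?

β = 1 - power = 1 - 0.586 = 0.414. A Type II error is failing to reject H₀ when H₀ is false (false negative) — here, failing to conclude that a new curriculum improves exam scores when in fact it is true. Consequence: keeping the old curriculum when the new one would have helped students.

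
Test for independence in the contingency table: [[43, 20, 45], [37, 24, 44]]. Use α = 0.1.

χ² = 0.783. df = 2, critical = 4.605. Fail to reject H₀. No evidence of dependence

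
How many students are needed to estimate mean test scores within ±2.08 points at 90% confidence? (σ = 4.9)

n = (z*σ/E)² = (1.645×4.9/2.08)² = 15.02 → n = 16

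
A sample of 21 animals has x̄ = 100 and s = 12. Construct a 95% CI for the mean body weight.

CI = x̄ ± t*(s/√n) = 100 ± 2.086(12/√21) = (94.54, 105.46)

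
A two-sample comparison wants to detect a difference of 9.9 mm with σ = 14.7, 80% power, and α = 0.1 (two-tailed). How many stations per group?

n per group = 2(z_α/2 + z_β)²σ²/d² = 2×(1.645 + 0.84)²×14.7²/9.9² = 27.2 → n = 28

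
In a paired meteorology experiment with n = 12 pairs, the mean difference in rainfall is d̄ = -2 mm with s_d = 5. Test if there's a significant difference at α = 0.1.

t = d̄/(s_d/√n) = -2/(5/√12) = -1.386. df = 11, critical t = ±1.796. Fail to reject H₀.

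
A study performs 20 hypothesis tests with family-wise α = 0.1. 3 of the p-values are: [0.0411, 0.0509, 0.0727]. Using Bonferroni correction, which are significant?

Bonferroni α = 0.1/20 = 0.005. None of the given p-values are significant.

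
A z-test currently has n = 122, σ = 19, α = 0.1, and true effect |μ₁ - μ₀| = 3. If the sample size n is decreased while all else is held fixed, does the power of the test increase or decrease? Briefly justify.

Power decreases: a smaller n inflates the standard error σ/√n, pulling the sampling distribution under H₁ back toward the critical value.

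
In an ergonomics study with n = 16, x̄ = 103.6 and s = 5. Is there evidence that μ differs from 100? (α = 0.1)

t = (x̄ - μ₀)/(s/√n) = (103.6 - 100)/(5/√16) = 2.88. df = 15, critical t = ±1.753. Reject H₀.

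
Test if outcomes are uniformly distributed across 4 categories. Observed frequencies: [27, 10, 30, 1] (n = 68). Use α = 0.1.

Expected = 17 each. χ² = Σ(O-E)²/E = 33.765. df = 3, critical value = 6.251. Reject H₀.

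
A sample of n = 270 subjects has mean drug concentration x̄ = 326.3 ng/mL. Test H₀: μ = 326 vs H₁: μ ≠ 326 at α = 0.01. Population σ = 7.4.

z = (x̄ - μ₀)/(σ/√n) = (326.3 - 326)/(7.4/√270) = 0.666. Critical value: ±2.576. Since |0.666| ≤ 2.576, Fail to reject H₀.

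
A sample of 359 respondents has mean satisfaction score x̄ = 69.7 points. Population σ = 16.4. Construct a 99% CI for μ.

CI = x̄ ± z*(σ/√n) = 69.7 ± 2.576(16.4/√359) = 69.7 ± 2.23 = (67.47, 71.93)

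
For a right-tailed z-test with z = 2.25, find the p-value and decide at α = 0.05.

p = P(Z > 2.25) = 1 - Φ(2.25) ≈ 0.0122. Since p < 0.05, reject H₀ (significant) at α = 0.05.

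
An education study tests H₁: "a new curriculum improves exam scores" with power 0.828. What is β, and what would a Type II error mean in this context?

β = 1 - power = 1 - 0.828 = 0.172. A Type II error is failing to reject H₀ when H₀ is false (false negative) — here, failing to conclude that a new curriculum improves exam scores when in fact it is true. Consequence: keeping the old curriculum when the new one would have helped students.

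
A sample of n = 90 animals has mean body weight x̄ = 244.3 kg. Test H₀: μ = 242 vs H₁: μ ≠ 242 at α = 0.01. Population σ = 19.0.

z = (x̄ - μ₀)/(σ/√n) = (244.3 - 242)/(19.0/√90) = 1.148. Critical value: ±2.576. Since |1.148| ≤ 2.576, Fail to reject H₀.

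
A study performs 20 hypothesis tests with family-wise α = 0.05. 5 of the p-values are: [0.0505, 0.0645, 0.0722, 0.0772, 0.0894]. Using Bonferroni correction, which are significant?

Bonferroni α = 0.05/20 = 0.0025. None of the given p-values are significant.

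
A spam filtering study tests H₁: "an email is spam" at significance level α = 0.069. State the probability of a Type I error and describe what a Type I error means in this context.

P(Type I error) = α = 0.069. A Type I error is rejecting H₀ when H₀ is actually true (false positive) — here, concluding that an email is spam when in fact this is not the case. Consequence: a legitimate email is sent to the spam folder and the user misses it.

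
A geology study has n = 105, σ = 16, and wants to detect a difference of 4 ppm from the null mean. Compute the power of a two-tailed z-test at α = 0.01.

SE = σ/√n = 16/√105 = 1.561. Non-centrality λ = d/SE = 4/1.561 = 2.562. Power ≈ Φ(λ - z_{α/2}) = Φ(2.562 - 2.576) = Φ(-0.014) = 0.494.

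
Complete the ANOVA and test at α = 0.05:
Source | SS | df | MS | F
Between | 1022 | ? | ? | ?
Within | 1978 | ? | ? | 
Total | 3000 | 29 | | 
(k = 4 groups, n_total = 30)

df_between = 3, df_within = 26. MS_between = 340.67, MS_within = 76.08. F = 4.478, F_crit ≈ 2.975. Reject H₀.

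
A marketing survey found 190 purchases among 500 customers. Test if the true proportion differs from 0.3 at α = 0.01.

p̂ = 0.38, p₀ = 0.3. z = (p̂ - p₀)/√(p₀(1-p₀)/n) = 3.904. Critical: ±2.576. Reject H₀.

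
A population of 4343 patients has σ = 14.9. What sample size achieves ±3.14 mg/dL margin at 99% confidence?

Without FPC: n₀ = (2.576×14.9/3.14)² = 149.419. With FPC: n = n₀N/(n₀+N-1) = 144.5 → n = 145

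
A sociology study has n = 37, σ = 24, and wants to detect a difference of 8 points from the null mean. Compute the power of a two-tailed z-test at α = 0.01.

SE = σ/√n = 24/√37 = 3.946. Non-centrality λ = d/SE = 8/3.946 = 2.028. Power ≈ Φ(λ - z_{α/2}) = Φ(2.028 - 2.576) = Φ(-0.548) = 0.292.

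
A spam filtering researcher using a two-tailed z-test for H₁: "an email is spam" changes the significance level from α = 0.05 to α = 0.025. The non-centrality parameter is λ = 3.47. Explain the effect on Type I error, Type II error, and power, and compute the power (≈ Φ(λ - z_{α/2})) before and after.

Decreasing α from 0.05 to 0.025:
• Type I error rate decreases (α is the Type I rate by definition).
• Critical value moves from z_{α/2} = 1.96 to 2.241, so power = Φ(λ - z_{α/2}) goes from Φ(3.47 - 1.96) = 0.934 to Φ(3.47 - 2.241) = 0.89.
• Type II error rate β = 1 - power therefore increases (0.066 → 0.11).
Appropriate when false positives are costly — here, a legitimate email is sent to the spam folder and the user misses it.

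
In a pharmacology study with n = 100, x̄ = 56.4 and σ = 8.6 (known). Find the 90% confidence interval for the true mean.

CI = x̄ ± z*(σ/√n) = 56.4 ± 1.645(8.6/√100) = 56.4 ± 1.41 = (54.99, 57.81)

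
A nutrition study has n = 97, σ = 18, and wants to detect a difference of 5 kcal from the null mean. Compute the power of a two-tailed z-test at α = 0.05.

SE = σ/√n = 18/√97 = 1.828. Non-centrality λ = d/SE = 5/1.828 = 2.736. Power ≈ Φ(λ - z_{α/2}) = Φ(2.736 - 1.96) = Φ(0.776) = 0.781.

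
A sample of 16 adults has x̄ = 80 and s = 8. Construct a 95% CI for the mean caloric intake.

CI = x̄ ± t*(s/√n) = 80 ± 2.131(8/√16) = (75.74, 84.26)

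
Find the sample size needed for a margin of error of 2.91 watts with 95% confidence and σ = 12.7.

n = (z*σ/E)² = (1.96×12.7/2.91)² = 73.2 → n = 74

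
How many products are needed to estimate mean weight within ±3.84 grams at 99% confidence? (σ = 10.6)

n = (z*σ/E)² = (2.576×10.6/3.84)² = 50.6 → n = 51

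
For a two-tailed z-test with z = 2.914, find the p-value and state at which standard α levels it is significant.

p = 2·P(Z > |2.914|) = 2·(1 - Φ(2.914)) ≈ 0.0036. Significant at α = 0.1; Significant at α = 0.05; Significant at α = 0.01.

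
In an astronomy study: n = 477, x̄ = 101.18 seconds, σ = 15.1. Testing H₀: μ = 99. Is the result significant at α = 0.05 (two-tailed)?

z = (101.18 - 99)/(15.1/√477) = 3.153. Since |z| > 1.96, significant at α = 0.05.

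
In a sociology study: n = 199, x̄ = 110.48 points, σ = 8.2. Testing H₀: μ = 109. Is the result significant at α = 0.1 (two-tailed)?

z = (110.48 - 109)/(8.2/√199) = 2.546. Since |z| > 1.645, significant at α = 0.1.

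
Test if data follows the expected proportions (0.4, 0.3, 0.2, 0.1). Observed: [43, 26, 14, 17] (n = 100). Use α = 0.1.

Expected: [40.0, 30.0, 20.0, 10.0]. χ² = 7.458. df = 3, critical = 6.251. Reject H₀.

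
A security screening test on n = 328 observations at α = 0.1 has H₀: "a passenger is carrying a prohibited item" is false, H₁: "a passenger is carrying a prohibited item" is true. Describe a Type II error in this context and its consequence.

Type II error: failing to reject H₀ when it is false — concluding that a passenger is carrying a prohibited item is not supported when in fact it is. Consequence: letting a prohibited item through — security breach.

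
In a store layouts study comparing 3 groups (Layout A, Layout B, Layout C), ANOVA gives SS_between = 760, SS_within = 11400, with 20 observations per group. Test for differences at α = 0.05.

df_between = 2, df_within = 57. F = MS_between/MS_within = 380.0/200.0 = 1.9. F_crit ≈ 3.159. Fail to reject H₀.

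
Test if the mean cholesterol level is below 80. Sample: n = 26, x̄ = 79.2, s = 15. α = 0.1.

t = (79.2 - 80)/(15/√26) = -0.272, df = 25. Critical t = -1.316. Fail to reject H₀.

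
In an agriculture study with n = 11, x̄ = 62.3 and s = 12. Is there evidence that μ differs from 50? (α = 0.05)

t = (x̄ - μ₀)/(s/√n) = (62.3 - 50)/(12/√11) = 3.4. df = 10, critical t = ±2.228. Reject H₀.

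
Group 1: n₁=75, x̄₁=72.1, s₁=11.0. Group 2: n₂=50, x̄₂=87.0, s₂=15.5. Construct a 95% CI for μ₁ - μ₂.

Difference = -14.9. SE = √(11.0²/75 + 15.5²/50) = 2.533. CI = (-19.87, -9.93)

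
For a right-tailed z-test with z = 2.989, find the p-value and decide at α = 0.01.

p = P(Z > 2.989) = 1 - Φ(2.989) ≈ 0.0014. Since p < 0.01, reject H₀ (significant) at α = 0.01.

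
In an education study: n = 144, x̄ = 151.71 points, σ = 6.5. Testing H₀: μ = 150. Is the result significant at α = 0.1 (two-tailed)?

z = (151.71 - 150)/(6.5/√144) = 3.157. Since |z| > 1.645, significant at α = 0.1.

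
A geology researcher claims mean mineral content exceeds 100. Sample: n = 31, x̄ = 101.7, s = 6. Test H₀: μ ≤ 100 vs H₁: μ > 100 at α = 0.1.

t = (101.7 - 100)/(6/√31) = 1.578, df = 30. Critical t = 1.31. Reject H₀.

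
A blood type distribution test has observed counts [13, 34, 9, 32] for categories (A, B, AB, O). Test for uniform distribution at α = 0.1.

Expected = 22 each. χ² = Σ(O-E)²/E = 22.455. df = 3, critical value = 6.251. Reject H₀.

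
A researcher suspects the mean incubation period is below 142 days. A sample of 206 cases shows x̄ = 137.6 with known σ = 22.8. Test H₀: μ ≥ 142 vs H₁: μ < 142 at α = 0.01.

z = -2.77. Critical value: -2.33. Reject H₀.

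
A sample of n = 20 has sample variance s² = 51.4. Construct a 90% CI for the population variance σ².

df = 19. χ²_{0.05} = 30.144, χ²_{0.95} = 10.117. CI for σ² = ((n-1)s²/χ²_{α/2}, (n-1)s²/χ²_{1-α/2}) = (19·51.4/30.144, 19·51.4/10.117) = (32.4, 96.53)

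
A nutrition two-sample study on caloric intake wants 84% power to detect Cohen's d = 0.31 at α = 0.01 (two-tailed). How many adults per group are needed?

z_{α/2} = 2.576, z_β = Φ⁻¹(0.84) = 0.994. For small effect (d = 0.31): n per group = 2(z_{α/2} + z_β)²/d² = 2(2.576 + 0.994)²/0.31² = 265.2 → 266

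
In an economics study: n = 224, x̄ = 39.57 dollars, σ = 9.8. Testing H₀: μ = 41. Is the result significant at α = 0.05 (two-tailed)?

z = (39.57 - 41)/(9.8/√224) = -2.184. Since |z| > 1.96, significant at α = 0.05.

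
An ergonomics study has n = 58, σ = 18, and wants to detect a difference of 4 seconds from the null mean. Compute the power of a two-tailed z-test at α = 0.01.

SE = σ/√n = 18/√58 = 2.364. Non-centrality λ = d/SE = 4/2.364 = 1.692. Power ≈ Φ(λ - z_{α/2}) = Φ(1.692 - 2.576) = Φ(-0.884) = 0.188.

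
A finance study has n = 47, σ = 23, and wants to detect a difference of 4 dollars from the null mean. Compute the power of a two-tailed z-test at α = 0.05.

SE = σ/√n = 23/√47 = 3.355. Non-centrality λ = d/SE = 4/3.355 = 1.192. Power ≈ Φ(λ - z_{α/2}) = Φ(1.192 - 1.96) = Φ(-0.768) = 0.221.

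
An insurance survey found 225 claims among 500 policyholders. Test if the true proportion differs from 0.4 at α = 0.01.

p̂ = 0.45, p₀ = 0.4. z = (p̂ - p₀)/√(p₀(1-p₀)/n) = 2.282. Critical: ±2.576. Fail to reject H₀.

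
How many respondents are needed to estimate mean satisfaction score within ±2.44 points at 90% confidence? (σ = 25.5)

n = (z*σ/E)² = (1.645×25.5/2.44)² = 295.6 → n = 296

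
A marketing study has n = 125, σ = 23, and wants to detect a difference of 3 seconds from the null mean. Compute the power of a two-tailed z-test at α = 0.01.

SE = σ/√n = 23/√125 = 2.057. Non-centrality λ = d/SE = 3/2.057 = 1.458. Power ≈ Φ(λ - z_{α/2}) = Φ(1.458 - 2.576) = Φ(-1.118) = 0.132.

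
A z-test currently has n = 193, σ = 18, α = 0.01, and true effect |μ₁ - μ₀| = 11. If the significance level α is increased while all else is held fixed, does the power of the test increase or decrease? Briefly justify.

Power increases: a larger α lowers the critical value, so more of the H₁ sampling distribution falls in the rejection region.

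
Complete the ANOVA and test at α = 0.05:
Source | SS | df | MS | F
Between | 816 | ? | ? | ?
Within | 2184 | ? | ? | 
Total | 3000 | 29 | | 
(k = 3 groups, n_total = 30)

df_between = 2, df_within = 27. MS_between = 408.0, MS_within = 80.89. F = 5.044, F_crit ≈ 3.354. Reject H₀.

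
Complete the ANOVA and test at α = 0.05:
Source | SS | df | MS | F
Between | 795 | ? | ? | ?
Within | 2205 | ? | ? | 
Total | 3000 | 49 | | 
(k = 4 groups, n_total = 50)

df_between = 3, df_within = 46. MS_between = 265.0, MS_within = 47.93. F = 5.528, F_crit ≈ 2.807. Reject H₀.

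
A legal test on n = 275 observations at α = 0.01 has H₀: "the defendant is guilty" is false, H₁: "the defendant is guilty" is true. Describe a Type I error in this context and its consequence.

Type I error: rejecting H₀ when it is true — concluding that the defendant is guilty when in fact it is not. Consequence: convicting an innocent person.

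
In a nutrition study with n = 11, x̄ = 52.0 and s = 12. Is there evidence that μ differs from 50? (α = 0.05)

t = (x̄ - μ₀)/(s/√n) = (52.0 - 50)/(12/√11) = 0.553. df = 10, critical t = ±2.228. Fail to reject H₀.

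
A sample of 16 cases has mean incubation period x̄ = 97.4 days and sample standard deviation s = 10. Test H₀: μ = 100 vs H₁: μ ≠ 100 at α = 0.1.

t = (x̄ - μ₀)/(s/√n) = (97.4 - 100)/(10/√16) = -1.04. df = 15, critical t = ±1.753. Fail to reject H₀.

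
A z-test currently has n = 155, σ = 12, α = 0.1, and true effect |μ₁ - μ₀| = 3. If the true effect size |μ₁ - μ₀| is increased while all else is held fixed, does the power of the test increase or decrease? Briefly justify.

Power increases: a larger true effect increases the non-centrality λ = |μ₁ - μ₀|/(σ/√n).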